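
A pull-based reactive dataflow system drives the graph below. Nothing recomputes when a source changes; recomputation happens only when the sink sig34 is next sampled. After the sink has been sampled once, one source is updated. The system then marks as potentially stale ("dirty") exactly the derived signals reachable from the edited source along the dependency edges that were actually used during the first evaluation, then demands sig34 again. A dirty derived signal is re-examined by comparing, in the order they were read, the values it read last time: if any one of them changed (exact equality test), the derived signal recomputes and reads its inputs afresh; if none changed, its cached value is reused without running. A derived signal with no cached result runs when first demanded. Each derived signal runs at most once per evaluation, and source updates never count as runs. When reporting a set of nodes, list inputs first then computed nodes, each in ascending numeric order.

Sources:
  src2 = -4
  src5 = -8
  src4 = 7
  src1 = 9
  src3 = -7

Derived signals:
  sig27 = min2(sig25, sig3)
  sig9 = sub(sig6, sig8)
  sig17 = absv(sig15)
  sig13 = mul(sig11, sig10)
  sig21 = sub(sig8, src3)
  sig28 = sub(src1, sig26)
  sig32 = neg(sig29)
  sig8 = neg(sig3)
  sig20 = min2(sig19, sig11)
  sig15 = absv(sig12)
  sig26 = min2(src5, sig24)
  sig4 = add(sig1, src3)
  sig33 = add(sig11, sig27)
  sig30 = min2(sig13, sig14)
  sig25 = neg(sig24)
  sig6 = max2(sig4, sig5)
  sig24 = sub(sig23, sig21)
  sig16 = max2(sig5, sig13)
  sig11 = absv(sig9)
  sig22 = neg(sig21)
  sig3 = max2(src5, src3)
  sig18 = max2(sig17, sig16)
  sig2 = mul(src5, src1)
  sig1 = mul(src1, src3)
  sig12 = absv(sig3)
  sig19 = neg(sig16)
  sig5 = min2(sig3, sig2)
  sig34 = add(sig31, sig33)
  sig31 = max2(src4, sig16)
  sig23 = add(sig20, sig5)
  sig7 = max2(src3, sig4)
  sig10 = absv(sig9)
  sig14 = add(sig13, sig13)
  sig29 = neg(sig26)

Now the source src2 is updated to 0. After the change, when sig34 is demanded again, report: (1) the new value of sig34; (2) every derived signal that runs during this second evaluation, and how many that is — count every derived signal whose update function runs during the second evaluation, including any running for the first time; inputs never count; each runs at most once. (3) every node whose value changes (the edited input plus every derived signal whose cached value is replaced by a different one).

First evaluation (everything demanded from the output):
  sig1 = mul(9, -7) = -63
  sig2 = mul(-8, 9) = -72
  sig3 = max2(-8, -7) = -7
  sig4 = add(-63, -7) = -70
  sig5 = min2(-7, -72) = -72
  sig6 = max2(-70, -72) = -70
  sig8 = neg(-7) = 7
  sig9 = sub(-70, 7) = -77
  sig10 = absv(-77) = 77
  sig11 = absv(-77) = 77
  sig13 = mul(77, 77) = 5929
  sig16 = max2(-72, 5929) = 5929
  sig19 = neg(5929) = -5929
  sig20 = min2(-5929, 77) = -5929
  sig21 = sub(7, -7) = 14
  sig23 = add(-5929, -72) = -6001
  sig24 = sub(-6001, 14) = -6015
  sig25 = neg(-6015) = 6015
  sig27 = min2(6015, -7) = -7
  sig31 = max2(7, 5929) = 5929
  sig33 = add(77, -7) = 70
  sig34 = add(5929, 70) = 5999

Propagation after the edit:
  src2 feeds no computation that the output demands — nothing is marked dirty and nothing runs.

Key observation: src2 is never demanded by the output, so the edit triggers no recomputation at all.

New value of sig34: 5999.
Derived signals that run: none — 0 in total.
Values that change: src2.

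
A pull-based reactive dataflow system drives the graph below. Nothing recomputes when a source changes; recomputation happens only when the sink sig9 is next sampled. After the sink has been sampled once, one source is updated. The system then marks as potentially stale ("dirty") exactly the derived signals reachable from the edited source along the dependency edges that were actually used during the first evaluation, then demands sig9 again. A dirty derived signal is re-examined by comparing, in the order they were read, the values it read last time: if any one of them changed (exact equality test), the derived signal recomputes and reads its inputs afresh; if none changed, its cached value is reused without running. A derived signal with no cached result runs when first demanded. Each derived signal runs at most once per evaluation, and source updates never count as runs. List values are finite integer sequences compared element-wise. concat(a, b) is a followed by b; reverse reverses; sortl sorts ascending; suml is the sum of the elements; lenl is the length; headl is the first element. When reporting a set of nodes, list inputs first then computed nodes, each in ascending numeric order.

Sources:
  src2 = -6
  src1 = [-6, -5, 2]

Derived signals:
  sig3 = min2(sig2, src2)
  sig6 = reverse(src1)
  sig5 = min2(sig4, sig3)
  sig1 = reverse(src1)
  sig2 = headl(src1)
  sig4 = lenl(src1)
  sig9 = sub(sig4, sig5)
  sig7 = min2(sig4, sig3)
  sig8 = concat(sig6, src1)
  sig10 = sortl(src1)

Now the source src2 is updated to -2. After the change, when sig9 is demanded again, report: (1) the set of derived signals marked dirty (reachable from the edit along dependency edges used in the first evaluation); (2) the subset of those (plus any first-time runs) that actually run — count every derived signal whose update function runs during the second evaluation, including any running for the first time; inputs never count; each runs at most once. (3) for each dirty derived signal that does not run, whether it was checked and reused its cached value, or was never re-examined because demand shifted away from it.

Marked dirty: sig3, sig5, sig9.
Derived signals that run: sig3 — 1 in total.
Checked but reused from cache: sig5, sig9.
Key observation: the change is absorbed at sig3 — it re-runs but produces the same value, and the output's value is unchanged.

First evaluation (everything demanded from the output):
  sig2 = headl([-6, -5, 2]) = -6
  sig3 = min2(-6, -6) = -6
  sig4 = lenl([-6, -5, 2]) = 3
  sig5 = min2(3, -6) = -6
  sig9 = sub(3, -6) = 9

Propagation after the edit:
  sig3: runs — src2 -6->-2; result -6 (same value as before).
  sig5: checked — values it read are unchanged (sig4 unchanged, sig3 unchanged); reused cached -6 without running.
  sig9: checked — values it read are unchanged (sig4 unchanged, sig5 unchanged); reused cached 9 without running.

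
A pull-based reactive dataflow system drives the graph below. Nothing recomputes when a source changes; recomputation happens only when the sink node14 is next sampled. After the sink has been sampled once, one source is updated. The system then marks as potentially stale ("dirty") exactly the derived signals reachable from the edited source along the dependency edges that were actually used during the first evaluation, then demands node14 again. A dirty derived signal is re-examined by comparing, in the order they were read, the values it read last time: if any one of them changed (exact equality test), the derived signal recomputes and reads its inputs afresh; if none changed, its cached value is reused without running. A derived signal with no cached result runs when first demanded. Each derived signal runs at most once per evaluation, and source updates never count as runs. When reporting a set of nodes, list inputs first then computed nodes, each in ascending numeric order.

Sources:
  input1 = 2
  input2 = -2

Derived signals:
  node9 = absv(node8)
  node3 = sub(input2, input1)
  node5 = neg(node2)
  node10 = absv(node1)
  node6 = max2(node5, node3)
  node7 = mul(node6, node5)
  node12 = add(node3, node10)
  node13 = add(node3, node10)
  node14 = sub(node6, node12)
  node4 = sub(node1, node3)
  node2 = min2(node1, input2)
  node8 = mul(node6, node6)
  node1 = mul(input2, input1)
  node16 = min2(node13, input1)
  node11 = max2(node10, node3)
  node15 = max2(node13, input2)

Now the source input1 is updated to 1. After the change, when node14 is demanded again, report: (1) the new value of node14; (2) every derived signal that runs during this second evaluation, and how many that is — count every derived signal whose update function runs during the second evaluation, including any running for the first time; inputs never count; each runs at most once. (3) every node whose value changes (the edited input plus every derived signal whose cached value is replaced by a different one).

New value of node14: 3.
Derived signals that run: node1, node2, node3, node5, node6, node10, node12, node14 — 8 in total.
Values that change: input1, node1, node2, node3, node5, node6, node10, node12, node14.

First evaluation (everything demanded from the output):
  node1 = mul(-2, 2) = -4
  node2 = min2(-4, -2) = -4
  node3 = sub(-2, 2) = -4
  node5 = neg(-4) = 4
  node6 = max2(4, -4) = 4
  node10 = absv(-4) = 4
  node12 = add(-4, 4) = 0
  node14 = sub(4, 0) = 4

Propagation after the edit:
  node1: runs — input1 2->1; result -2.
  node2: runs — node1 -4->-2; result -2.
  node3: runs — input1 2->1; result -3.
  node5: runs — node2 -4->-2; result 2.
  node6: runs — node5 4->2; node3 -4->-3; result 2.
  node10: runs — node1 -4->-2; result 2.
  node12: runs — node3 -4->-3; node10 4->2; result -1.
  node14: runs — node6 4->2; node12 0->-1; result 3.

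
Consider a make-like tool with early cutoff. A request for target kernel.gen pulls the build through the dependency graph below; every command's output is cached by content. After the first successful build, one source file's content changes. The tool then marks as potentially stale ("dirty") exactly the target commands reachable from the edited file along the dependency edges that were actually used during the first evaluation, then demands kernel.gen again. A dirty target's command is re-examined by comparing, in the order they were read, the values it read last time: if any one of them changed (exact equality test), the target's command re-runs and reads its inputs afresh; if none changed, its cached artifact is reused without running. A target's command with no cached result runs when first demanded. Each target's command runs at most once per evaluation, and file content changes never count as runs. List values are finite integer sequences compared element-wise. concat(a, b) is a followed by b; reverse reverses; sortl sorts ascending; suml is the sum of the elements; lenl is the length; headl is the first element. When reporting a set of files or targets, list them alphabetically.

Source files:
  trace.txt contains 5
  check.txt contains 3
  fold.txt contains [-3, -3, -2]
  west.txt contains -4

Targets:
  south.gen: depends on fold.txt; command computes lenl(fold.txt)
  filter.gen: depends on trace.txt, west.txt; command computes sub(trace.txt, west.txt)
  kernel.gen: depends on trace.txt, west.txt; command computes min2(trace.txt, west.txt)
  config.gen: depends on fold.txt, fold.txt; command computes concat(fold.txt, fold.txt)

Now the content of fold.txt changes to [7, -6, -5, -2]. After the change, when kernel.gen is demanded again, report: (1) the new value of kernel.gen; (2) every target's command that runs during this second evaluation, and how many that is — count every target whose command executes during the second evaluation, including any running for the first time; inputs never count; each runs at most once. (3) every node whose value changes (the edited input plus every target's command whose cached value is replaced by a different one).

First demand of the output computes:
  kernel.gen = min2(5, -4) = -4

After the edit, cleaning proceeds:
  fold.txt only reaches undemanded nodes; the second demand re-runs nothing.

Note the shortcut — fold.txt feeds only undemanded nodes, so no recomputation happens.

Demanding kernel.gen again yields -4.
0 target commands run: none.
The nodes whose values change: fold.txt.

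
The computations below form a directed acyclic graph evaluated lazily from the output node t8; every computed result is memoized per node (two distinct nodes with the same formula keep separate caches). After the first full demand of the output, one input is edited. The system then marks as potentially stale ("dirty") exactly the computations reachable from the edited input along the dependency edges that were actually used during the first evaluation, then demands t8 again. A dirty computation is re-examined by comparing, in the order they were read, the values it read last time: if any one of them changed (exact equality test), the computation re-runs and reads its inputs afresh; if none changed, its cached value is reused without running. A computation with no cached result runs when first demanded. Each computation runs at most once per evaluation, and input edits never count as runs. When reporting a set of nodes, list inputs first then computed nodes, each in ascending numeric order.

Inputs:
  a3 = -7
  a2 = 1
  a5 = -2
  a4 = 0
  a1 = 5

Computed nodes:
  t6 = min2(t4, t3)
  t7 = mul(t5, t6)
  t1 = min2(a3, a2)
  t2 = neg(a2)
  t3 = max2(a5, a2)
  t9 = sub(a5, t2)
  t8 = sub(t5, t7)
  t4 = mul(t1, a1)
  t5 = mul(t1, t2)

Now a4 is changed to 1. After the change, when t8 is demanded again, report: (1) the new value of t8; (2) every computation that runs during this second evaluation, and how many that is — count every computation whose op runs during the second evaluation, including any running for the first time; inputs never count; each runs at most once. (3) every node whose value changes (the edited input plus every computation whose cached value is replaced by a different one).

First demand of the output computes:
  t1 = min2(-7, 1) = -7
  t2 = neg(1) = -1
  t3 = max2(-2, 1) = 1
  t4 = mul(-7, 5) = -35
  t5 = mul(-7, -1) = 7
  t6 = min2(-35, 1) = -35
  t7 = mul(7, -35) = -245
  t8 = sub(7, -245) = 252

After the edit, cleaning proceeds:
  no node depends on a4 at all; the second demand re-runs nothing.

Note the shortcut — nothing in the graph depends on a4 at all, so no recomputation happens.

Demanding t8 again yields 252.
0 computations run: none.
The nodes whose values change: a4.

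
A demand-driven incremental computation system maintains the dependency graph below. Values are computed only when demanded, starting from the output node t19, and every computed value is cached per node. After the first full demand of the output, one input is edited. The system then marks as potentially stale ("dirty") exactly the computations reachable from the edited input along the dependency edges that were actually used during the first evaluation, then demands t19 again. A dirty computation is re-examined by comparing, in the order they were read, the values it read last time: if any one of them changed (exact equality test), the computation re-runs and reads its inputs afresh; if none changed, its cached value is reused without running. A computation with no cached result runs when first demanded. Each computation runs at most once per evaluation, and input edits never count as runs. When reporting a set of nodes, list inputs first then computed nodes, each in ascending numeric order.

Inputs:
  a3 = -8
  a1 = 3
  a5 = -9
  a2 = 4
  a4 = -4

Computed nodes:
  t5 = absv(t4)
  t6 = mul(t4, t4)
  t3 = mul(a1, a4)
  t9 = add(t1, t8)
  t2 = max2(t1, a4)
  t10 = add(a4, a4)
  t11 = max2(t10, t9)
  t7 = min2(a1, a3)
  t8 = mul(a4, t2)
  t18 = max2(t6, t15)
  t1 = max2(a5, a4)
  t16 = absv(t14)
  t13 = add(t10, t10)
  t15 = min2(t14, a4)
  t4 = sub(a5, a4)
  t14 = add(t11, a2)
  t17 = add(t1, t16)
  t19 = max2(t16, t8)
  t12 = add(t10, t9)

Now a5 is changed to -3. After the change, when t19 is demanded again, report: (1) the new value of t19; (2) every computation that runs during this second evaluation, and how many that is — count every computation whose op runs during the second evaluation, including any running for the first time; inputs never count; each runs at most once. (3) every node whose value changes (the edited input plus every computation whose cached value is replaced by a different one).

New value of t19: 13.
Computations that run: t1, t2, t8, t9, t11, t14, t16, t19 — 8 in total.
Values that change: a5, t1, t2, t8, t9, t11, t14, t16, t19.

First evaluation (everything demanded from the output):
  t1 = max2(-9, -4) = -4
  t2 = max2(-4, -4) = -4
  t8 = mul(-4, -4) = 16
  t9 = add(-4, 16) = 12
  t10 = add(-4, -4) = -8
  t11 = max2(-8, 12) = 12
  t14 = add(12, 4) = 16
  t16 = absv(16) = 16
  t19 = max2(16, 16) = 16

Propagation after the edit:
  t1: runs — a5 -9->-3; result -3.
  t2: runs — t1 -4->-3; result -3.
  t8: runs — t2 -4->-3; result 12.
  t9: runs — t1 -4->-3; t8 16->12; result 9.
  t11: runs — t9 12->9; result 9.
  t14: runs — t11 12->9; result 13.
  t16: runs — t14 16->13; result 13.
  t19: runs — t16 16->13; t8 16->12; result 13.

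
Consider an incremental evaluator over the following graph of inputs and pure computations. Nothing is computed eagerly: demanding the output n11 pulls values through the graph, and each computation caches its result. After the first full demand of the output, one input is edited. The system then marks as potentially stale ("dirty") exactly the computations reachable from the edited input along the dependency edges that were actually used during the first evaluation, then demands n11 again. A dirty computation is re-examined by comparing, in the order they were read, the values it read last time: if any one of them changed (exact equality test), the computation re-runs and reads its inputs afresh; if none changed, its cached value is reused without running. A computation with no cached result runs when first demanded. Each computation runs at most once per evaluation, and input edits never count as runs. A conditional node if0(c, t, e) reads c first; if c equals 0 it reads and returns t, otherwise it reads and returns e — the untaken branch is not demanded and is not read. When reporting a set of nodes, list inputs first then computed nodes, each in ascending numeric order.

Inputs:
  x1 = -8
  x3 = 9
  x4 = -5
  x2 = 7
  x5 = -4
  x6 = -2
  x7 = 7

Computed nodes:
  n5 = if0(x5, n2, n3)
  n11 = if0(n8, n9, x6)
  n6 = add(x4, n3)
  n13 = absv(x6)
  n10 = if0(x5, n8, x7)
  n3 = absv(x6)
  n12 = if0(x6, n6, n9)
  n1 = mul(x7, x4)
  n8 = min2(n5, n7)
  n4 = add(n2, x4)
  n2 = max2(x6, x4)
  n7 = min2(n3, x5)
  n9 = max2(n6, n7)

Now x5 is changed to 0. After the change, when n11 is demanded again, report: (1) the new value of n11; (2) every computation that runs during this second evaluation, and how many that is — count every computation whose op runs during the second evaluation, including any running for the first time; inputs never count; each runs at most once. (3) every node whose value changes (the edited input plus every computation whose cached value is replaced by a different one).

Initial pass — values computed on the first demand:
  n3 = absv(-2) = 2
  n5 = if0(x5=-4 -> else branch n3) = 2
  n7 = min2(2, -4) = -4
  n8 = min2(2, -4) = -4
  n11 = if0(n8=-4 -> else branch x6) = -2

Second demand — change propagation:
  n2: newly demanded (no cache) — executes and yields -2.
  n5: re-runs because x5 -4->0; new result -2.
  n7: re-runs because x5 -4->0; new result 0.
  n8: re-runs because n5 2->-2; n7 -4->0; new result -2.
  n11: re-runs because n8 -4->-2; new result -2 (unchanged).

The important point: the flipped condition pulls in fresh nodes; n2 runs for the first time.

n11 now evaluates to -2.
Run set: n2, n5, n7, n8, n11 (5 run).
Changed values: x5, n5, n7, n8.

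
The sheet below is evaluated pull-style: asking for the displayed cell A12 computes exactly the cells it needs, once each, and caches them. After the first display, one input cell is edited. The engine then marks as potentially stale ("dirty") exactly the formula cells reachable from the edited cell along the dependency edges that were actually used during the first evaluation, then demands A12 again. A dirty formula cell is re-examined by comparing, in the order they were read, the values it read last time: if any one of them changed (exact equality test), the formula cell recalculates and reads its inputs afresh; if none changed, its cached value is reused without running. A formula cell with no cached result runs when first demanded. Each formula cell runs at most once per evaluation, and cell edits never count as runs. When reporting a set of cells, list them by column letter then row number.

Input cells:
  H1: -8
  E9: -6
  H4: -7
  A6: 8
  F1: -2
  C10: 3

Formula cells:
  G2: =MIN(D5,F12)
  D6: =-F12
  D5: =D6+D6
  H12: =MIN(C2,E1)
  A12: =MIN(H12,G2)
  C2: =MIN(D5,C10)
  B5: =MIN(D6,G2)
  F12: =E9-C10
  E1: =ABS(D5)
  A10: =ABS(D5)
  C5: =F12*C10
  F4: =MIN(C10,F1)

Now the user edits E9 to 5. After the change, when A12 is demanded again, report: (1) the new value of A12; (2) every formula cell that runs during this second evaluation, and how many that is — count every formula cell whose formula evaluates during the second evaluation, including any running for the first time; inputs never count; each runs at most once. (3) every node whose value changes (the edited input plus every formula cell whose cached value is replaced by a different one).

First demand of the output computes:
  F12 = -6 - 3 = -9
  D6 = -(-9) = 9
  D5 = 9 + 9 = 18
  C2 = MIN(18, 3) = 3
  E1 = ABS(18) = 18
  G2 = MIN(18, -9) = -9
  H12 = MIN(3, 18) = 3
  A12 = MIN(3, -9) = -9

After the edit, cleaning proceeds:
  F12: a read changed (E9 -6->5) — executes, giving 2.
  D6: a read changed (F12 -9->2) — executes, giving -2.
  D5: a read changed (D6 9->-2; D6 9->-2) — executes, giving -4.
  C2: a read changed (D5 18->-4) — executes, giving -4.
  E1: a read changed (D5 18->-4) — executes, giving 4.
  G2: a read changed (D5 18->-4; F12 -9->2) — executes, giving -4.
  H12: a read changed (C2 3->-4; E1 18->4) — executes, giving -4.
  A12: a read changed (H12 3->-4; G2 -9->-4) — executes, giving -4.

Demanding A12 again yields -4.
8 formula cells run: A12, C2, D5, D6, E1, F12, G2, H12.
The nodes whose values change: A12, C2, D5, D6, E1, E9, F12, G2, H12.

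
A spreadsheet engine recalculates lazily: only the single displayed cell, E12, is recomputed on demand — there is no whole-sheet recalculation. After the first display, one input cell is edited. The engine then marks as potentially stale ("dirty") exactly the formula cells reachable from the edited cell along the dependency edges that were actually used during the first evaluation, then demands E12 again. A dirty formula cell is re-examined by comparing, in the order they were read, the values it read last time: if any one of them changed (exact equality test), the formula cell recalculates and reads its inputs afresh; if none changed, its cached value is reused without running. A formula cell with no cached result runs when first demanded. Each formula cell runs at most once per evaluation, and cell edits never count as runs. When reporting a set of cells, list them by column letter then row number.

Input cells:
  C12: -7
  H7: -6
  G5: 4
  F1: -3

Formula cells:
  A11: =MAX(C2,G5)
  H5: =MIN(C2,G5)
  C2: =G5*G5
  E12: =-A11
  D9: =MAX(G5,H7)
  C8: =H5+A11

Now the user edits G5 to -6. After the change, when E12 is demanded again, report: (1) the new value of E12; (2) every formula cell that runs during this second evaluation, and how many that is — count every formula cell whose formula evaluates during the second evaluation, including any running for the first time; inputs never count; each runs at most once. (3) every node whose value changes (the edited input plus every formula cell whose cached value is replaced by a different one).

New value of E12: -36.
Formula cells that run: A11, C2, E12 — 3 in total.
Values that change: A11, C2, E12, G5.

First evaluation (everything demanded from the output):
  C2 = 4 * 4 = 16
  A11 = MAX(16, 4) = 16
  E12 = -(16) = -16

Propagation after the edit:
  C2: runs — G5 4->-6; G5 4->-6; result 36.
  A11: runs — C2 16->36; G5 4->-6; result 36.
  E12: runs — A11 16->36; result -36.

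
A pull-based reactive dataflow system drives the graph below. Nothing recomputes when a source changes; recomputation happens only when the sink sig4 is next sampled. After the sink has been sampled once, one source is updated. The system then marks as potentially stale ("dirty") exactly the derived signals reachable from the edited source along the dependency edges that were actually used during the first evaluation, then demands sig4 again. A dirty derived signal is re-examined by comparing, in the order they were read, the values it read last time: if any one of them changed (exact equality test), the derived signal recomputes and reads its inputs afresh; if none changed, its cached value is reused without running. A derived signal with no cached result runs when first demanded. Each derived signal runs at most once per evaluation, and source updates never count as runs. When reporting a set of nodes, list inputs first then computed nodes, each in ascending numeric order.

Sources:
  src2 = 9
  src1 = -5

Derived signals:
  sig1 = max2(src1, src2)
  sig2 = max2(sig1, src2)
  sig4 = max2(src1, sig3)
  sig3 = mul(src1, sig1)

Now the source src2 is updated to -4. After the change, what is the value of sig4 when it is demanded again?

New value of sig4: 20.

First evaluation (everything demanded from the output):
  sig1 = max2(-5, 9) = 9
  sig3 = mul(-5, 9) = -45
  sig4 = max2(-5, -45) = -5

Propagation after the edit:
  sig1: runs — src2 9->-4; result -4.
  sig3: runs — sig1 9->-4; result 20.
  sig4: runs — sig3 -45->20; result 20.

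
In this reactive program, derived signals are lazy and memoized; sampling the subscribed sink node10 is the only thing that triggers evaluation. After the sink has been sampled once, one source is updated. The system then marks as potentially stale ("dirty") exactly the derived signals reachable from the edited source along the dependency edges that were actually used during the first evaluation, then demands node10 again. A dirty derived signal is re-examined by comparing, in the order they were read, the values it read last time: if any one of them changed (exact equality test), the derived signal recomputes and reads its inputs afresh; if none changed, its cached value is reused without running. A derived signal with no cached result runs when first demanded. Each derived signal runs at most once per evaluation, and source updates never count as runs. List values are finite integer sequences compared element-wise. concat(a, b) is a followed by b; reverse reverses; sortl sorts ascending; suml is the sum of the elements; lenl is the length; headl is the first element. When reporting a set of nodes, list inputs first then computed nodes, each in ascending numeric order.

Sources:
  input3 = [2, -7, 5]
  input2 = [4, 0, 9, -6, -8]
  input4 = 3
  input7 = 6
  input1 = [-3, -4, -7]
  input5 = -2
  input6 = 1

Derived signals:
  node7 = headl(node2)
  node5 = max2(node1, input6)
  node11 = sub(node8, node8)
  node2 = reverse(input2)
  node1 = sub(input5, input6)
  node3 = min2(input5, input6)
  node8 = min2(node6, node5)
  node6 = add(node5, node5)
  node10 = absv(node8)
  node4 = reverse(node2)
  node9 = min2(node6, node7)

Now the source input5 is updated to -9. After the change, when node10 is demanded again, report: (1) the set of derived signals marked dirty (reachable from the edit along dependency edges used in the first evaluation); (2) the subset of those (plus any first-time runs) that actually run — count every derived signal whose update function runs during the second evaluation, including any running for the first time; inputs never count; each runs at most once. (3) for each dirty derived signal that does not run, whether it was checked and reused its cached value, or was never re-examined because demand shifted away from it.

The edit dirties: node1, node5, node6, node8, node10.
2 derived signals run: node1, node5.
Cache hits after checking: node6, node8, node10.
Note the absorption at node5: it re-runs yet its value is the same, leaving the output's value untouched.

First demand of the output computes:
  node1 = sub(-2, 1) = -3
  node5 = max2(-3, 1) = 1
  node6 = add(1, 1) = 2
  node8 = min2(2, 1) = 1
  node10 = absv(1) = 1

After the edit, cleaning proceeds:
  node1: a read changed (input5 -2->-9) — executes, giving -10.
  node5: a read changed (node1 -3->-10) — executes, giving 1 — identical to its old value.
  node6: dirty, but its reads are unchanged (node5 unchanged, node5 unchanged); cached 2 stands.
  node8: dirty, but its reads are unchanged (node6 unchanged, node5 unchanged); cached 1 stands.
  node10: dirty, but its reads are unchanged (node8 unchanged); cached 1 stands.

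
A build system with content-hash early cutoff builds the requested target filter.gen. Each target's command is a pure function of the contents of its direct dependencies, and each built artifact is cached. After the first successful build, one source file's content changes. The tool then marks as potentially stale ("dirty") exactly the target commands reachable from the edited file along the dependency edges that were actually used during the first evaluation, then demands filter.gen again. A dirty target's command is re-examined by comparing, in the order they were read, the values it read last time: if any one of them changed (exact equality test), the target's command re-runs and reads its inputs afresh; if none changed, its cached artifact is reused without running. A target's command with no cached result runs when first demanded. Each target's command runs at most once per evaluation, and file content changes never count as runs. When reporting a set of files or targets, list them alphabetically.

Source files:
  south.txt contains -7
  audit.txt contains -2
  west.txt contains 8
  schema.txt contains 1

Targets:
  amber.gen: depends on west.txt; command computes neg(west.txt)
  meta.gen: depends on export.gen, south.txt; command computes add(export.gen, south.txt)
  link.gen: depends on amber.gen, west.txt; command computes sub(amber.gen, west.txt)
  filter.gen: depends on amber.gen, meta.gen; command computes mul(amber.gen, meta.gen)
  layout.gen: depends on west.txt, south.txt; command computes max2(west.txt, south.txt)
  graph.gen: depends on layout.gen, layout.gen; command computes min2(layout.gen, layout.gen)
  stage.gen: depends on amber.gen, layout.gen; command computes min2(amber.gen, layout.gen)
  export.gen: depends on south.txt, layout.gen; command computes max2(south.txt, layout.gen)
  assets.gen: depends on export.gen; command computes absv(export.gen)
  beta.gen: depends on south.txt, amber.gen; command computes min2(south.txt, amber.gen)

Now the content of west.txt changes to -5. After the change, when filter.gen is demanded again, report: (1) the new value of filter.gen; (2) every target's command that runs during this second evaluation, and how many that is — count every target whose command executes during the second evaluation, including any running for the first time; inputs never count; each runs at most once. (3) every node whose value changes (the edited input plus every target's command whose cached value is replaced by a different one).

New value of filter.gen: -60.
Target commands that run: amber.gen, export.gen, filter.gen, layout.gen, meta.gen — 5 in total.
Values that change: amber.gen, export.gen, filter.gen, layout.gen, meta.gen, west.txt.

First evaluation (everything demanded from the output):
  amber.gen = neg(8) = -8
  layout.gen = max2(8, -7) = 8
  export.gen = max2(-7, 8) = 8
  meta.gen = add(8, -7) = 1
  filter.gen = mul(-8, 1) = -8

Propagation after the edit:
  amber.gen: runs — west.txt 8->-5; result 5.
  layout.gen: runs — west.txt 8->-5; result -5.
  export.gen: runs — layout.gen 8->-5; result -5.
  meta.gen: runs — export.gen 8->-5; result -12.
  filter.gen: runs — amber.gen -8->5; meta.gen 1->-12; result -60.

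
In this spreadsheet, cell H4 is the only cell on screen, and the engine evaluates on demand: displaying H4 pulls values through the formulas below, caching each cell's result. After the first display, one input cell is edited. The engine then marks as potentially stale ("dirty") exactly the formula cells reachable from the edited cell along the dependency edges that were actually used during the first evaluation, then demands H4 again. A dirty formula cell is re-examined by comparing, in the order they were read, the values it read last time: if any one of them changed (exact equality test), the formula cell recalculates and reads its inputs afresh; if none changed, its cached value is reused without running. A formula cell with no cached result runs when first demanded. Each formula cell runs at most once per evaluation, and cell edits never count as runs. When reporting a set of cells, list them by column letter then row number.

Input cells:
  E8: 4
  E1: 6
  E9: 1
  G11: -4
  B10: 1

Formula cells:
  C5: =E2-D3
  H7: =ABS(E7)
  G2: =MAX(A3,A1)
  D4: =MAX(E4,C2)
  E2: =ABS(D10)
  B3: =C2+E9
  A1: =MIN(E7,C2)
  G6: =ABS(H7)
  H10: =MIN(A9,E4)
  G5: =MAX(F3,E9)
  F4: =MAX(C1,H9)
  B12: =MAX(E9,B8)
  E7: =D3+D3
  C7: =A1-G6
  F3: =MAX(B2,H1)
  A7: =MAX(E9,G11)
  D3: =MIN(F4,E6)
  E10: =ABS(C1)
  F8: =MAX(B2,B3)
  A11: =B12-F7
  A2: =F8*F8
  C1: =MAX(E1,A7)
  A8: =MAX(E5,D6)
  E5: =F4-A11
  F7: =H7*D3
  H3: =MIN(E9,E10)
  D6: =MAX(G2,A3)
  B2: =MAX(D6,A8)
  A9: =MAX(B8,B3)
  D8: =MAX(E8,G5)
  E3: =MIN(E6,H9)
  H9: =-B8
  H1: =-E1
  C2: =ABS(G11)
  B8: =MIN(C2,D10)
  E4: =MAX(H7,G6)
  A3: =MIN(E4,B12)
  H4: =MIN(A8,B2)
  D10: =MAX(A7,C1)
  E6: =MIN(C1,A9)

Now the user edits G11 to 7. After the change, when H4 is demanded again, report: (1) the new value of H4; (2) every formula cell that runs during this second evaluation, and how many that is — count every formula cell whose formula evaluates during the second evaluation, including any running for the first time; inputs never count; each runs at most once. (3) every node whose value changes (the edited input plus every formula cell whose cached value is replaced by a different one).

H4 now evaluates to 98.
Run set: A1, A3, A7, A8, A9, A11, B2, B3, B8, B12, C1, C2, D3, D6, D10, E4, E5, E6, E7, F4, F7, G2, G6, H4, H7, H9 (26 run).
Changed values: A1, A3, A7, A8, A9, A11, B2, B3, B8, B12, C1, C2, D3, D6, D10, E4, E5, E6, E7, F4, F7, G2, G6, G11, H4, H7, H9.

Initial pass — values computed on the first demand:
  A7 = MAX(1, -4) = 1
  C1 = MAX(6, 1) = 6
  C2 = ABS(-4) = 4
  B3 = 4 + 1 = 5
  D10 = MAX(1, 6) = 6
  B8 = MIN(4, 6) = 4
  A9 = MAX(4, 5) = 5
  B12 = MAX(1, 4) = 4
  E6 = MIN(6, 5) = 5
  H9 = -(4) = -4
  F4 = MAX(6, -4) = 6
  D3 = MIN(6, 5) = 5
  E7 = 5 + 5 = 10
  A1 = MIN(10, 4) = 4
  H7 = ABS(10) = 10
  F7 = 10 * 5 = 50
  A11 = 4 - 50 = -46
  E5 = 6 - -46 = 52
  G6 = ABS(10) = 10
  E4 = MAX(10, 10) = 10
  A3 = MIN(10, 4) = 4
  G2 = MAX(4, 4) = 4
  D6 = MAX(4, 4) = 4
  A8 = MAX(52, 4) = 52
  B2 = MAX(4, 52) = 52
  H4 = MIN(52, 52) = 52

Second demand — change propagation:
  A7: re-runs because G11 -4->7; new result 7.
  C1: re-runs because A7 1->7; new result 7.
  C2: re-runs because G11 -4->7; new result 7.
  B3: re-runs because C2 4->7; new result 8.
  D10: re-runs because A7 1->7; C1 6->7; new result 7.
  B8: re-runs because C2 4->7; D10 6->7; new result 7.
  A9: re-runs because B8 4->7; B3 5->8; new result 8.
  B12: re-runs because B8 4->7; new result 7.
  E6: re-runs because C1 6->7; A9 5->8; new result 7.
  H9: re-runs because B8 4->7; new result -7.
  F4: re-runs because C1 6->7; H9 -4->-7; new result 7.
  D3: re-runs because F4 6->7; E6 5->7; new result 7.
  E7: re-runs because D3 5->7; D3 5->7; new result 14.
  A1: re-runs because E7 10->14; C2 4->7; new result 7.
  H7: re-runs because E7 10->14; new result 14.
  F7: re-runs because H7 10->14; D3 5->7; new result 98.
  A11: re-runs because B12 4->7; F7 50->98; new result -91.
  E5: re-runs because F4 6->7; A11 -46->-91; new result 98.
  G6: re-runs because H7 10->14; new result 14.
  E4: re-runs because H7 10->14; G6 10->14; new result 14.
  A3: re-runs because E4 10->14; B12 4->7; new result 7.
  G2: re-runs because A3 4->7; A1 4->7; new result 7.
  D6: re-runs because G2 4->7; A3 4->7; new result 7.
  A8: re-runs because E5 52->98; D6 4->7; new result 98.
  B2: re-runs because D6 4->7; A8 52->98; new result 98.
  H4: re-runs because A8 52->98; B2 52->98; new result 98.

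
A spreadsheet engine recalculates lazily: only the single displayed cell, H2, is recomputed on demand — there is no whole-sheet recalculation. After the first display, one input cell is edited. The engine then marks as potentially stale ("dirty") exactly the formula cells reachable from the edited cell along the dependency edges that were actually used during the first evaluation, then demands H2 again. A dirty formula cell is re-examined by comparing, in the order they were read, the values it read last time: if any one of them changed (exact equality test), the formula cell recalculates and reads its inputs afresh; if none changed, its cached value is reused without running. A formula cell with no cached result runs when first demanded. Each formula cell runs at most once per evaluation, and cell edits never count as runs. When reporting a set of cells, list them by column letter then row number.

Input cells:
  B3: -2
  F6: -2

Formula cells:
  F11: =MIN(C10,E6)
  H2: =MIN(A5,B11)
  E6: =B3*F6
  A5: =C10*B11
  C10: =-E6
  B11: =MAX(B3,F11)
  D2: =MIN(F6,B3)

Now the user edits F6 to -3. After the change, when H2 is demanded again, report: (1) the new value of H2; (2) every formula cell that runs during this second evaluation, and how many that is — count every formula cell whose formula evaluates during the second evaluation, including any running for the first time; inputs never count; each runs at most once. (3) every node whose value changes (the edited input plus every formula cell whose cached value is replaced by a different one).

New value of H2: -2.
Formula cells that run: A5, B11, C10, E6, F11, H2 — 6 in total.
Values that change: A5, C10, E6, F6, F11.

First evaluation (everything demanded from the output):
  E6 = -2 * -2 = 4
  C10 = -(4) = -4
  F11 = MIN(-4, 4) = -4
  B11 = MAX(-2, -4) = -2
  A5 = -4 * -2 = 8
  H2 = MIN(8, -2) = -2

Propagation after the edit:
  E6: runs — F6 -2->-3; result 6.
  C10: runs — E6 4->6; result -6.
  F11: runs — C10 -4->-6; E6 4->6; result -6.
  B11: runs — F11 -4->-6; result -2 (same value as before).
  A5: runs — C10 -4->-6; result 12.
  H2: runs — A5 8->12; result -2 (same value as before).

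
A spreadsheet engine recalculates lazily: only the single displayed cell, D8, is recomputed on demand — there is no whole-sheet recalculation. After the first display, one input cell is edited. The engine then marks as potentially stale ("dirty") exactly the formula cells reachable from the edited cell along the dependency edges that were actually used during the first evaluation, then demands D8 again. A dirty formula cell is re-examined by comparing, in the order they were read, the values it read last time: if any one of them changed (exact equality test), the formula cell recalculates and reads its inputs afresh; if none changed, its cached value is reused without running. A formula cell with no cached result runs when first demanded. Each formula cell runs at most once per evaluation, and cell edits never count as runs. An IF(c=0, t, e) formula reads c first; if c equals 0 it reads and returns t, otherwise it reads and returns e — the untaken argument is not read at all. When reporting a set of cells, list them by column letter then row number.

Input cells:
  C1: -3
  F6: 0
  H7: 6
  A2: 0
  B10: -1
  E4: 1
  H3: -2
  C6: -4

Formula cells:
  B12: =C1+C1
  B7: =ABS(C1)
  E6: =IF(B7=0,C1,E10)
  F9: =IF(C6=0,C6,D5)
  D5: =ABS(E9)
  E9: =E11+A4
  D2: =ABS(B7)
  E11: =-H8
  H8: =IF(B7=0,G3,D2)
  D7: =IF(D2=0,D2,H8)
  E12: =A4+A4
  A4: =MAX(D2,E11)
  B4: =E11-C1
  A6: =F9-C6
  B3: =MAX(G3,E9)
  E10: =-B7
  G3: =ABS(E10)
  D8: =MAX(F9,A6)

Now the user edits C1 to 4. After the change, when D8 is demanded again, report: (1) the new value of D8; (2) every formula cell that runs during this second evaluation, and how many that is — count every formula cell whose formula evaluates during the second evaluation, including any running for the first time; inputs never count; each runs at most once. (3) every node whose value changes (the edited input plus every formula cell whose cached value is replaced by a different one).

New value of D8: 4.
Formula cells that run: A4, B7, D2, E9, E11, H8 — 6 in total.
Values that change: A4, B7, C1, D2, E11, H8.
Key observation: the change is absorbed at E9 — it re-runs but produces the same value, and the output's value is unchanged.

First evaluation (everything demanded from the output):
  B7 = ABS(-3) = 3
  D2 = ABS(3) = 3
  H8 = IF(B7=0: B7=3 -> else branch D2) = 3
  E11 = -(3) = -3
  A4 = MAX(3, -3) = 3
  E9 = -3 + 3 = 0
  D5 = ABS(0) = 0
  F9 = IF(C6=0: C6=-4 -> else branch D5) = 0
  A6 = 0 - -4 = 4
  D8 = MAX(0, 4) = 4

Propagation after the edit:
  B7: runs — C1 -3->4; result 4.
  D2: runs — B7 3->4; result 4.
  H8: runs — B7 3->4; D2 3->4; result 4.
  E11: runs — H8 3->4; result -4.
  A4: runs — D2 3->4; E11 -3->-4; result 4.
  E9: runs — E11 -3->-4; A4 3->4; result 0 (same value as before).
  D5: checked — values it read are unchanged (E9 unchanged); reused cached 0 without running.
  F9: checked — values it read are unchanged (C6 unchanged, D5 unchanged); reused cached 0 without running.
  A6: checked — values it read are unchanged (F9 unchanged, C6 unchanged); reused cached 4 without running.
  D8: checked — values it read are unchanged (F9 unchanged, A6 unchanged); reused cached 4 without running.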